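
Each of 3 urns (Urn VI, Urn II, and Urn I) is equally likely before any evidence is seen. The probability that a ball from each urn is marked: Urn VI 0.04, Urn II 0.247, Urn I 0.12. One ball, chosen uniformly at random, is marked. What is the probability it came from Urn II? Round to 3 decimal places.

0.607

With a uniform prior (1/3 each), posterior ∝ likelihood:
  Urn VI: 0.04
  Urn II: 0.247
  Urn I: 0.12
Total = 0.407.
P(Urn II | evidence) = 0.247 / 0.407 ≈ 0.607.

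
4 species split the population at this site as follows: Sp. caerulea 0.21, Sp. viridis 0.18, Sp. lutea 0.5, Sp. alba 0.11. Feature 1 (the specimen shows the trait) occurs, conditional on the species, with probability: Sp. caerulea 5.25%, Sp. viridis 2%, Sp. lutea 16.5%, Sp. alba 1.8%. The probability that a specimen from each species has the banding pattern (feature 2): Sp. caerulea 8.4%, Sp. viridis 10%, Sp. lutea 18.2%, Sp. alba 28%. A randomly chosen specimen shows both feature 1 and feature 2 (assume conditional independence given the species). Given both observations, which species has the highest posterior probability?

Sp. lutea

By Bayes' rule, posterior ∝ prior × likelihood:
  Sp. caerulea: 0.21 × 0.0525 × 0.084 = 0.0009261
  Sp. viridis: 0.18 × 0.02 × 0.1 = 0.00036
  Sp. lutea: 0.5 × 0.165 × 0.182 = 0.015015
  Sp. alba: 0.11 × 0.018 × 0.28 = 0.0005544
Normalizing constant = 0.0168555.
Largest term belongs to Sp. lutea, so Sp. lutea is most probable.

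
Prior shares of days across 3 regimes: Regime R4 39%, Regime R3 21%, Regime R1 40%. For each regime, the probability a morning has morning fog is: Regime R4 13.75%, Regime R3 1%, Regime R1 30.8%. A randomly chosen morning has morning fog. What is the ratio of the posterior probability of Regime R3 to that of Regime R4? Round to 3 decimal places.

0.039

By Bayes' rule, posterior ∝ prior × likelihood:
  Regime R4: 0.39 × 0.1375 = 0.053625
  Regime R3: 0.21 × 0.01 = 0.0021
  Regime R1: 0.4 × 0.308 = 0.1232
Normalizing constant = 0.178925.
The ratio is 0.0021 / 0.053625 (the normalizer cancels) = 0.039.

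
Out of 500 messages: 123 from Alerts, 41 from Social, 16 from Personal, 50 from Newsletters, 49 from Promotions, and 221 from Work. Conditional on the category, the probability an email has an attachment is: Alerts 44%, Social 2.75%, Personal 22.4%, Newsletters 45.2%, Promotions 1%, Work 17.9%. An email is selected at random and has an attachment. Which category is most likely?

By Bayes' rule, posterior ∝ prior × likelihood:
  Alerts: 0.246 × 0.44 = 0.10824
  Social: 0.082 × 0.0275 = 0.002255
  Personal: 0.032 × 0.224 = 0.007168
  Newsletters: 0.1 × 0.452 = 0.0452
  Promotions: 0.098 × 0.01 = 0.00098
  Work: 0.442 × 0.179 = 0.079118
Normalizing constant = 0.242961.
Largest term belongs to Alerts, so Alerts is most probable.

Alerts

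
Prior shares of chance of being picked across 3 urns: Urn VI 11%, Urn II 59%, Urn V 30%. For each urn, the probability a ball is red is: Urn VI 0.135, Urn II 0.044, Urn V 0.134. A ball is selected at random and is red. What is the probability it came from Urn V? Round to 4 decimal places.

0.4962

Unnormalized posteriors (prior × likelihood):
  Urn VI: 0.11 × 0.135 = 0.01485
  Urn II: 0.59 × 0.044 = 0.02596
  Urn V: 0.3 × 0.134 = 0.0402
Normalizing constant = 0.08101.
P(Urn V | evidence) = 0.0402 / 0.08101 ≈ 0.4962.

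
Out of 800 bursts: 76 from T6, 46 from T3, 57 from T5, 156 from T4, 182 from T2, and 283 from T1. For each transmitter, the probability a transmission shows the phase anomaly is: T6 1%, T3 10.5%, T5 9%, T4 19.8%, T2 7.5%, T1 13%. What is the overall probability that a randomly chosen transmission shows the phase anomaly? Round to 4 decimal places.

Prior × likelihood for each hypothesis:
  T6: 0.095 × 0.01 = 0.00095
  T3: 0.0575 × 0.105 = 0.0060375
  T5: 0.07125 × 0.09 = 0.0064125
  T4: 0.195 × 0.198 = 0.03861
  T2: 0.2275 × 0.075 = 0.0170625
  T1: 0.35375 × 0.13 = 0.0459875
P(anomaly) = 0.00095 + 0.0060375 + 0.0064125 + 0.03861 + 0.0170625 + 0.0459875 = 0.11506 → 0.1151.

0.1151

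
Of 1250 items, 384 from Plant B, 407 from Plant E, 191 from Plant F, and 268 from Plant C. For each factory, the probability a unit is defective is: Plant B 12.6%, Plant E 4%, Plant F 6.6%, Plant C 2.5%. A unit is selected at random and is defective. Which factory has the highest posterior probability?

Prior × likelihood for each hypothesis:
  Plant B: 0.3072 × 0.126 = 0.0387072
  Plant E: 0.3256 × 0.04 = 0.013024
  Plant F: 0.1528 × 0.066 = 0.0100848
  Plant C: 0.2144 × 0.025 = 0.00536
Sum = 0.067176.
Largest term belongs to Plant B, so Plant B is most probable.

Plant B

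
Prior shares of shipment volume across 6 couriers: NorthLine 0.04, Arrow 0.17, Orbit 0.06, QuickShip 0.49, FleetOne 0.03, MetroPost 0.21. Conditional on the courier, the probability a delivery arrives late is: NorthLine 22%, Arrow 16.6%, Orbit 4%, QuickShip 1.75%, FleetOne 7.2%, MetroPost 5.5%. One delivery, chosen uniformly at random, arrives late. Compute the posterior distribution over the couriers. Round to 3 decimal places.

Compute prior × likelihood for every hypothesis:
  NorthLine: 0.04 × 0.22 = 0.0088
  Arrow: 0.17 × 0.166 = 0.02822
  Orbit: 0.06 × 0.04 = 0.0024
  QuickShip: 0.49 × 0.0175 = 0.008575
  FleetOne: 0.03 × 0.072 = 0.00216
  MetroPost: 0.21 × 0.055 = 0.01155
Total = 0.061705.
P(NorthLine | late) = 0.0088/0.061705 ≈ 0.143
P(Arrow | late) = 0.02822/0.061705 ≈ 0.457
P(Orbit | late) = 0.0024/0.061705 ≈ 0.039
P(QuickShip | late) = 0.008575/0.061705 ≈ 0.139
P(FleetOne | late) = 0.00216/0.061705 ≈ 0.035
P(MetroPost | late) = 0.01155/0.061705 ≈ 0.187
(Check: 0.143+0.457+0.039+0.139+0.035+0.187 = 1.000.)

NorthLine 0.143, Arrow 0.457, Orbit 0.039, QuickShip 0.139, FleetOne 0.035, MetroPost 0.187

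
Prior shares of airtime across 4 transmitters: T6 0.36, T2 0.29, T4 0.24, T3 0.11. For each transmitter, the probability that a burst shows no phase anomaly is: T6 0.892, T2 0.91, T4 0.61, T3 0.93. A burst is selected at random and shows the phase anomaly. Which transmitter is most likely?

Taking complements, P(anomaly | each) = T6 0.108, T2 0.09, T4 0.39, T3 0.07.
Unnormalized posteriors (prior × likelihood):
  T6: 0.36 × 0.108 = 0.03888
  T2: 0.29 × 0.09 = 0.0261
  T4: 0.24 × 0.39 = 0.0936
  T3: 0.11 × 0.07 = 0.0077
Sum = 0.16628.
Largest term belongs to T4, so T4 is most probable.

T4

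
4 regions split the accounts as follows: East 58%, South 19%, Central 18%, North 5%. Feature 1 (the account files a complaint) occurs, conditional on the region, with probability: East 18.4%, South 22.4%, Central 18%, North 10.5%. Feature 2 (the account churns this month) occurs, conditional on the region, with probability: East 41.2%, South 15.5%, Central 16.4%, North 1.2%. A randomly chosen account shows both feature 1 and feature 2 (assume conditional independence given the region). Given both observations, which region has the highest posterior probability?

East

Compute prior × likelihood for every hypothesis:
  East: 0.58 × 0.184 × 0.412 = 0.04396864
  South: 0.19 × 0.224 × 0.155 = 0.0065968
  Central: 0.18 × 0.18 × 0.164 = 0.0053136
  North: 0.05 × 0.105 × 0.012 = 0.000063
Normalizing constant = 0.05594204.
Largest term belongs to East, so East is most probable.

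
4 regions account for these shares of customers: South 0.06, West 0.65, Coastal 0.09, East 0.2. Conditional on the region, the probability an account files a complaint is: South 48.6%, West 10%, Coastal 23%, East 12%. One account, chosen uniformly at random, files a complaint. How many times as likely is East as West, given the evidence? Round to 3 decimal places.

By Bayes' rule, posterior ∝ prior × likelihood:
  South: 0.06 × 0.486 = 0.02916
  West: 0.65 × 0.1 = 0.065
  Coastal: 0.09 × 0.23 = 0.0207
  East: 0.2 × 0.12 = 0.024
Total = 0.13886.
The ratio is 0.024 / 0.065 (the normalizer cancels) = 0.369.

0.369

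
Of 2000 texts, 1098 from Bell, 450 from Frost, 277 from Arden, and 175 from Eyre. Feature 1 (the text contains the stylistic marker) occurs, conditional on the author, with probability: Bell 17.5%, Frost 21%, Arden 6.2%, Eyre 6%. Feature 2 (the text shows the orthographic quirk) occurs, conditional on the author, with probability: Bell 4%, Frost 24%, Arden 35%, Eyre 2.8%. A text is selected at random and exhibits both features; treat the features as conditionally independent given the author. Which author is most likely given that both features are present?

Frost

Unnormalized posteriors (prior × likelihood):
  Bell: 0.549 × 0.175 × 0.04 = 0.003843
  Frost: 0.225 × 0.21 × 0.24 = 0.01134
  Arden: 0.1385 × 0.062 × 0.35 = 0.00300545
  Eyre: 0.0875 × 0.06 × 0.028 = 0.000147
Total = 0.01833545.
Largest term belongs to Frost, so Frost is most probable.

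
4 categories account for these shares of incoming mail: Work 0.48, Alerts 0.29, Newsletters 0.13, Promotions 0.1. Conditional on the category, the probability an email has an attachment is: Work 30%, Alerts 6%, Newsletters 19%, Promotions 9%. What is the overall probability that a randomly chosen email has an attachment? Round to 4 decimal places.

0.1951

By Bayes' rule, posterior ∝ prior × likelihood:
  Work: 0.48 × 0.3 = 0.144
  Alerts: 0.29 × 0.06 = 0.0174
  Newsletters: 0.13 × 0.19 = 0.0247
  Promotions: 0.1 × 0.09 = 0.009
P(attachment) = 0.144 + 0.0174 + 0.0247 + 0.009 = 0.1951 → 0.1951.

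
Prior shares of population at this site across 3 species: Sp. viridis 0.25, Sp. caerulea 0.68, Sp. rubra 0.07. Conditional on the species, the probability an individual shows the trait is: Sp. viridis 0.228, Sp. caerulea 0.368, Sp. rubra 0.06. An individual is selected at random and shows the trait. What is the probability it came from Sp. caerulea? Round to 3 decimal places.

0.803

By Bayes' rule, posterior ∝ prior × likelihood:
  Sp. viridis: 0.25 × 0.228 = 0.057
  Sp. caerulea: 0.68 × 0.368 = 0.25024
  Sp. rubra: 0.07 × 0.06 = 0.0042
Sum = 0.31144.
P(Sp. caerulea | evidence) = 0.25024 / 0.31144 ≈ 0.803.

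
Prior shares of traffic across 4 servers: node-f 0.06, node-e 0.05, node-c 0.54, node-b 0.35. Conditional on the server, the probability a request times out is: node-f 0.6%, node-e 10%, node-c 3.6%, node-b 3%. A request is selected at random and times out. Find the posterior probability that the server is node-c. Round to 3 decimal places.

Prior × likelihood for each hypothesis:
  node-f: 0.06 × 0.006 = 0.00036
  node-e: 0.05 × 0.1 = 0.005
  node-c: 0.54 × 0.036 = 0.01944
  node-b: 0.35 × 0.03 = 0.0105
Sum = 0.0353.
P(node-c | evidence) = 0.01944 / 0.0353 ≈ 0.551.

0.551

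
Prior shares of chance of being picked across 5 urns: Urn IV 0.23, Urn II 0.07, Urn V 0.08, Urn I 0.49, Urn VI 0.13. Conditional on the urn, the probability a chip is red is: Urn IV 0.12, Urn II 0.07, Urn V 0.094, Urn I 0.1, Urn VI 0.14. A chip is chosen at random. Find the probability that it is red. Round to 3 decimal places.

0.107

By Bayes' rule, posterior ∝ prior × likelihood:
  Urn IV: 0.23 × 0.12 = 0.0276
  Urn II: 0.07 × 0.07 = 0.0049
  Urn V: 0.08 × 0.094 = 0.00752
  Urn I: 0.49 × 0.1 = 0.049
  Urn VI: 0.13 × 0.14 = 0.0182
P(red) = 0.0276 + 0.0049 + 0.00752 + 0.049 + 0.0182 = 0.10722 → 0.107.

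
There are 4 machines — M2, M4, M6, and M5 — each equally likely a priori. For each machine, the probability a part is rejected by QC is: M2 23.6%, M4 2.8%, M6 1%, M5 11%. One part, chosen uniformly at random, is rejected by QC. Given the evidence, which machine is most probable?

Since the prior is uniform, the posterior is proportional to the likelihood:
  M2: 0.236
  M4: 0.028
  M6: 0.01
  M5: 0.11
Sum = 0.384.
Largest term belongs to M2, so M2 is most probable.

M2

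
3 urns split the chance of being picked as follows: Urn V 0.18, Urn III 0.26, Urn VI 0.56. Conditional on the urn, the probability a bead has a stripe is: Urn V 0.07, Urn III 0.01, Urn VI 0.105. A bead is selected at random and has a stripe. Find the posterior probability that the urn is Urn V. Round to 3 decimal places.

Unnormalized posteriors (prior × likelihood):
  Urn V: 0.18 × 0.07 = 0.0126
  Urn III: 0.26 × 0.01 = 0.0026
  Urn VI: 0.56 × 0.105 = 0.0588
Normalizing constant = 0.074.
P(Urn V | evidence) = 0.0126 / 0.074 ≈ 0.170.

0.170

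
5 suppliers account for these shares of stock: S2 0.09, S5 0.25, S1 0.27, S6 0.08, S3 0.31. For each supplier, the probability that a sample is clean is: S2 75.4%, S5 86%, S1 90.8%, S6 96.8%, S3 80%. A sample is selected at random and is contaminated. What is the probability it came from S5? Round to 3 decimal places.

Taking complements, P(contaminated | each) = S2 0.246, S5 0.14, S1 0.092, S6 0.032, S3 0.2.
By Bayes' rule, posterior ∝ prior × likelihood:
  S2: 0.09 × 0.246 = 0.02214
  S5: 0.25 × 0.14 = 0.035
  S1: 0.27 × 0.092 = 0.02484
  S6: 0.08 × 0.032 = 0.00256
  S3: 0.31 × 0.2 = 0.062
Total = 0.14654.
P(S5 | evidence) = 0.035 / 0.14654 ≈ 0.239.

0.239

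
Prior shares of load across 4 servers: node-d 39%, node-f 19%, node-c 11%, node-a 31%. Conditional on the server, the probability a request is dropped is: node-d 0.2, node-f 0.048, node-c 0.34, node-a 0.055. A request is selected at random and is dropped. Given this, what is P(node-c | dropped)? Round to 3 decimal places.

By Bayes' rule, posterior ∝ prior × likelihood:
  node-d: 0.39 × 0.2 = 0.078
  node-f: 0.19 × 0.048 = 0.00912
  node-c: 0.11 × 0.34 = 0.0374
  node-a: 0.31 × 0.055 = 0.01705
Sum = 0.14157.
P(node-c | evidence) = 0.0374 / 0.14157 ≈ 0.264.

0.264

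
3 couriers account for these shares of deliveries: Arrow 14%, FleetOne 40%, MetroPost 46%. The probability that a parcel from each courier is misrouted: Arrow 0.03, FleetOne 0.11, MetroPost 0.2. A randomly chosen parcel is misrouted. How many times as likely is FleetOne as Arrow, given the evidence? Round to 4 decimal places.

10.4762

Compute prior × likelihood for every hypothesis:
  Arrow: 0.14 × 0.03 = 0.0042
  FleetOne: 0.4 × 0.11 = 0.044
  MetroPost: 0.46 × 0.2 = 0.092
Total = 0.1402.
The ratio is 0.044 / 0.0042 (the normalizer cancels) = 10.4762.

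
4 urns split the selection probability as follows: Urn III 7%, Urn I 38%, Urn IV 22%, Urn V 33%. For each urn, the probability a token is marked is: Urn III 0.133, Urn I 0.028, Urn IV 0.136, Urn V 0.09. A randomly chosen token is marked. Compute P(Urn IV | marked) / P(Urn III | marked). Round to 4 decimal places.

Unnormalized posteriors (prior × likelihood):
  Urn III: 0.07 × 0.133 = 0.00931
  Urn I: 0.38 × 0.028 = 0.01064
  Urn IV: 0.22 × 0.136 = 0.02992
  Urn V: 0.33 × 0.09 = 0.0297
Total = 0.07957.
The ratio is 0.02992 / 0.00931 (the normalizer cancels) = 3.2137.

3.2137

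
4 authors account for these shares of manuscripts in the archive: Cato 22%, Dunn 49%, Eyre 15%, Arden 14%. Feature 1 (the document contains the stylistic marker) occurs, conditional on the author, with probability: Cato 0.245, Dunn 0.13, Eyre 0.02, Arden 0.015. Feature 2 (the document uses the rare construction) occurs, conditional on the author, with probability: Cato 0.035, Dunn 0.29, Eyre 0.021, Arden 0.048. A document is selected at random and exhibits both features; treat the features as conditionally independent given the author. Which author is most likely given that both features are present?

Dunn

Prior × likelihood for each hypothesis:
  Cato: 0.22 × 0.245 × 0.035 = 0.0018865
  Dunn: 0.49 × 0.13 × 0.29 = 0.018473
  Eyre: 0.15 × 0.02 × 0.021 = 0.000063
  Arden: 0.14 × 0.015 × 0.048 = 0.0001008
Total = 0.0205233.
Largest term belongs to Dunn, so Dunn is most probable.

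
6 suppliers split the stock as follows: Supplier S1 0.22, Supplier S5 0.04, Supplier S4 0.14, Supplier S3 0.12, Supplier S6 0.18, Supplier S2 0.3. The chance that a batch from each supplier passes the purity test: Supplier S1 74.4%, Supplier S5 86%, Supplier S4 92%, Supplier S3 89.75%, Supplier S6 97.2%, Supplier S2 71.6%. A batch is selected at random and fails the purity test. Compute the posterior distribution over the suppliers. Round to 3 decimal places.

Supplier S1 0.321, Supplier S5 0.032, Supplier S4 0.064, Supplier S3 0.070, Supplier S6 0.029, Supplier S2 0.485

Taking complements, P(off-spec | each) = Supplier S1 0.256, Supplier S5 0.14, Supplier S4 0.08, Supplier S3 0.1025, Supplier S6 0.028, Supplier S2 0.284.
Prior × likelihood for each hypothesis:
  Supplier S1: 0.22 × 0.256 = 0.05632
  Supplier S5: 0.04 × 0.14 = 0.0056
  Supplier S4: 0.14 × 0.08 = 0.0112
  Supplier S3: 0.12 × 0.1025 = 0.0123
  Supplier S6: 0.18 × 0.028 = 0.00504
  Supplier S2: 0.3 × 0.284 = 0.0852
Total = 0.17566.
P(Supplier S1 | off-spec) = 0.05632/0.17566 ≈ 0.321
P(Supplier S5 | off-spec) = 0.0056/0.17566 ≈ 0.032
P(Supplier S4 | off-spec) = 0.0112/0.17566 ≈ 0.064
P(Supplier S3 | off-spec) = 0.0123/0.17566 ≈ 0.070
P(Supplier S6 | off-spec) = 0.00504/0.17566 ≈ 0.029
P(Supplier S2 | off-spec) = 0.0852/0.17566 ≈ 0.485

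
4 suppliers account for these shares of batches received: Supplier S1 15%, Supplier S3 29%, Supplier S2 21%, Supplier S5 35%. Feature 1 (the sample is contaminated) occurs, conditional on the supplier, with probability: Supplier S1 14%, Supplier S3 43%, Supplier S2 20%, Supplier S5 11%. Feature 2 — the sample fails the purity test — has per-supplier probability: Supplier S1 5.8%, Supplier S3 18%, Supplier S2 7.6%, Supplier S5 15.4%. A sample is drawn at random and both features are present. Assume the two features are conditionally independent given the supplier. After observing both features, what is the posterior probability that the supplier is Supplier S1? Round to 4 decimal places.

0.0372

Compute prior × likelihood for every hypothesis:
  Supplier S1: 0.15 × 0.14 × 0.058 = 0.001218
  Supplier S3: 0.29 × 0.43 × 0.18 = 0.022446
  Supplier S2: 0.21 × 0.2 × 0.076 = 0.003192
  Supplier S5: 0.35 × 0.11 × 0.154 = 0.005929
Normalizing constant = 0.032785.
P(Supplier S1 | evidence) = 0.001218 / 0.032785 ≈ 0.0372.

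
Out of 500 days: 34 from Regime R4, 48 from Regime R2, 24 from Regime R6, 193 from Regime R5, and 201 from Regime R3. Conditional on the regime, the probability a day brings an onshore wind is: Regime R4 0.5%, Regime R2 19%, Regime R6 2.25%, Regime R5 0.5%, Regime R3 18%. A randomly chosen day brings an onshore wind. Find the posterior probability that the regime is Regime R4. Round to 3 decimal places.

Compute prior × likelihood for every hypothesis:
  Regime R4: 0.068 × 0.005 = 0.00034
  Regime R2: 0.096 × 0.19 = 0.01824
  Regime R6: 0.048 × 0.0225 = 0.00108
  Regime R5: 0.386 × 0.005 = 0.00193
  Regime R3: 0.402 × 0.18 = 0.07236
Normalizing constant = 0.09395.
P(Regime R4 | evidence) = 0.00034 / 0.09395 ≈ 0.004.

0.004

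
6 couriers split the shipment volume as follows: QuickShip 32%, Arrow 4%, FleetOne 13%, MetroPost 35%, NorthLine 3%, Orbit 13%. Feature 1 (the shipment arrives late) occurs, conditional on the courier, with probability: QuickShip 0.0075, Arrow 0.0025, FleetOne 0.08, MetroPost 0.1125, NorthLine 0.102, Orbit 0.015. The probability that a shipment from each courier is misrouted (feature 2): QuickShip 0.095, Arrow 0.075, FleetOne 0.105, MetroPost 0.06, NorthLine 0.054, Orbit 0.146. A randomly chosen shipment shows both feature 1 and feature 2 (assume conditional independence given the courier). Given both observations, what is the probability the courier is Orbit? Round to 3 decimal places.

0.069

Unnormalized posteriors (prior × likelihood):
  QuickShip: 0.32 × 0.0075 × 0.095 = 0.000228
  Arrow: 0.04 × 0.0025 × 0.075 = 0.0000075
  FleetOne: 0.13 × 0.08 × 0.105 = 0.001092
  MetroPost: 0.35 × 0.1125 × 0.06 = 0.0023625
  NorthLine: 0.03 × 0.102 × 0.054 = 0.00016524
  Orbit: 0.13 × 0.015 × 0.146 = 0.0002847
Normalizing constant = 0.00413994.
P(Orbit | evidence) = 0.0002847 / 0.00413994 ≈ 0.069.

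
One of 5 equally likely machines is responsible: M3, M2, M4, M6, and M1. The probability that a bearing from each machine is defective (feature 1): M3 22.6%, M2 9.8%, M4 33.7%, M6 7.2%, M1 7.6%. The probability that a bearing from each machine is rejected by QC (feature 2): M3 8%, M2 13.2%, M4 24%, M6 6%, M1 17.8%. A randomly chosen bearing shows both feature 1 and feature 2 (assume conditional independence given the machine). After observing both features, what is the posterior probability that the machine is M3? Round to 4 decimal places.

0.1394

Since the prior is uniform, the posterior is proportional to the likelihood:
  M3: 0.226 × 0.08 = 0.01808
  M2: 0.098 × 0.132 = 0.012936
  M4: 0.337 × 0.24 = 0.08088
  M6: 0.072 × 0.06 = 0.00432
  M1: 0.076 × 0.178 = 0.013528
Sum = 0.129744.
P(M3 | evidence) = 0.01808 / 0.129744 ≈ 0.1394.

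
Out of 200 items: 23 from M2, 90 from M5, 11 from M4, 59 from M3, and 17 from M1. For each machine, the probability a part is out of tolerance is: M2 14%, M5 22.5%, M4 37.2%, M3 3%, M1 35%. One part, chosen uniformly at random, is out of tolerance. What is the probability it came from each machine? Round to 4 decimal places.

Prior × likelihood for each hypothesis:
  M2: 0.115 × 0.14 = 0.0161
  M5: 0.45 × 0.225 = 0.10125
  M4: 0.055 × 0.372 = 0.02046
  M3: 0.295 × 0.03 = 0.00885
  M1: 0.085 × 0.35 = 0.02975
Normalizing constant = 0.17641.
P(M2 | oversize) = 0.0161/0.17641 ≈ 0.0913
P(M5 | oversize) = 0.10125/0.17641 ≈ 0.5739
P(M4 | oversize) = 0.02046/0.17641 ≈ 0.1160
P(M3 | oversize) = 0.00885/0.17641 ≈ 0.0502
P(M1 | oversize) = 0.02975/0.17641 ≈ 0.1686

M2 0.0913, M5 0.5739, M4 0.1160, M3 0.0502, M1 0.1686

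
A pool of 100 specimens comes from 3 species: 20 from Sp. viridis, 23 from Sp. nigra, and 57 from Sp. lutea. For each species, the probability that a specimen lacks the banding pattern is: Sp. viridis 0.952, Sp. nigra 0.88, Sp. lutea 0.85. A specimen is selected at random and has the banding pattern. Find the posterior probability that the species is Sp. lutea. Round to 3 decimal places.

Taking complements, P(banded | each) = Sp. viridis 0.048, Sp. nigra 0.12, Sp. lutea 0.15.
By Bayes' rule, posterior ∝ prior × likelihood:
  Sp. viridis: 0.2 × 0.048 = 0.0096
  Sp. nigra: 0.23 × 0.12 = 0.0276
  Sp. lutea: 0.57 × 0.15 = 0.0855
Total = 0.1227.
P(Sp. lutea | evidence) = 0.0855 / 0.1227 ≈ 0.697.

0.697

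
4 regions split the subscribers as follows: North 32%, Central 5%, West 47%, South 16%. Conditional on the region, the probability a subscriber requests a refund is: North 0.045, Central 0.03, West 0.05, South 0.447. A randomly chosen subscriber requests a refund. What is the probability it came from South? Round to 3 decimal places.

0.645

Compute prior × likelihood for every hypothesis:
  North: 0.32 × 0.045 = 0.0144
  Central: 0.05 × 0.03 = 0.0015
  West: 0.47 × 0.05 = 0.0235
  South: 0.16 × 0.447 = 0.07152
Normalizing constant = 0.11092.
P(South | evidence) = 0.07152 / 0.11092 ≈ 0.645.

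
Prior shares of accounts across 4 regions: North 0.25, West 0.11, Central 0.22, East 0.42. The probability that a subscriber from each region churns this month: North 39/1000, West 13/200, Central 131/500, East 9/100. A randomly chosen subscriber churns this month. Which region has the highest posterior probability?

Central

Compute prior × likelihood for every hypothesis:
  North: 0.25 × 0.039 = 0.00975
  West: 0.11 × 0.065 = 0.00715
  Central: 0.22 × 0.262 = 0.05764
  East: 0.42 × 0.09 = 0.0378
Sum = 0.11234.
Largest term belongs to Central, so Central is most probable.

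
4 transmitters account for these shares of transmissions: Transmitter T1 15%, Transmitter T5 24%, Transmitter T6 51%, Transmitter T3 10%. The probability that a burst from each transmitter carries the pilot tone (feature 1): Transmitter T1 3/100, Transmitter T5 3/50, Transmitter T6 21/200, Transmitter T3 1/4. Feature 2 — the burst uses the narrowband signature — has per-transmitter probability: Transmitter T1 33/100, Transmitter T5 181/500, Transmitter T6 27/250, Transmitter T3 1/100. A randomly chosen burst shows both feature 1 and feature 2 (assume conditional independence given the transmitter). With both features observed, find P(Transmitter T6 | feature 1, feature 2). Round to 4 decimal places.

Compute prior × likelihood for every hypothesis:
  Transmitter T1: 0.15 × 0.03 × 0.33 = 0.001485
  Transmitter T5: 0.24 × 0.06 × 0.362 = 0.0052128
  Transmitter T6: 0.51 × 0.105 × 0.108 = 0.0057834
  Transmitter T3: 0.1 × 0.25 × 0.01 = 0.00025
Sum = 0.0127312.
P(Transmitter T6 | evidence) = 0.0057834 / 0.0127312 ≈ 0.4543.

0.4543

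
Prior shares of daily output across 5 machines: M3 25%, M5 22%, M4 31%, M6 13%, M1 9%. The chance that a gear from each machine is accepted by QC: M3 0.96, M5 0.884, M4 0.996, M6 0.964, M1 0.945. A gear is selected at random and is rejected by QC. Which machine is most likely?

M5

Taking complements, P(rejected | each) = M3 0.04, M5 0.116, M4 0.004, M6 0.036, M1 0.055.
Prior × likelihood for each hypothesis:
  M3: 0.25 × 0.04 = 0.01
  M5: 0.22 × 0.116 = 0.02552
  M4: 0.31 × 0.004 = 0.00124
  M6: 0.13 × 0.036 = 0.00468
  M1: 0.09 × 0.055 = 0.00495
Normalizing constant = 0.04639.
Largest term belongs to M5, so M5 is most probable.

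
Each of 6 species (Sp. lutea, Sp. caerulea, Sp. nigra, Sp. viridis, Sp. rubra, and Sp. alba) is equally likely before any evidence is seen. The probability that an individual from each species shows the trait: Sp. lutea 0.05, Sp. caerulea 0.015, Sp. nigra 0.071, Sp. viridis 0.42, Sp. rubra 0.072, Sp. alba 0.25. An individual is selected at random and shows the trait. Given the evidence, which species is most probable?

Since the prior is uniform, the posterior is proportional to the likelihood:
  Sp. lutea: 0.05
  Sp. caerulea: 0.015
  Sp. nigra: 0.071
  Sp. viridis: 0.42
  Sp. rubra: 0.072
  Sp. alba: 0.25
Normalizing constant = 0.878.
Largest term belongs to Sp. viridis, so Sp. viridis is most probable.

Sp. viridis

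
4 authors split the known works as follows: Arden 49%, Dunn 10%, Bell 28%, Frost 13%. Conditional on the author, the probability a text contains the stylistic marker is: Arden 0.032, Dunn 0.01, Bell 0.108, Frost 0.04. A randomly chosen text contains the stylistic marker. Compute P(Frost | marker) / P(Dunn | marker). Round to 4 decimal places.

Unnormalized posteriors (prior × likelihood):
  Arden: 0.49 × 0.032 = 0.01568
  Dunn: 0.1 × 0.01 = 0.001
  Bell: 0.28 × 0.108 = 0.03024
  Frost: 0.13 × 0.04 = 0.0052
Sum = 0.05212.
The ratio is 0.0052 / 0.001 (the normalizer cancels) = 5.2000.

5.2000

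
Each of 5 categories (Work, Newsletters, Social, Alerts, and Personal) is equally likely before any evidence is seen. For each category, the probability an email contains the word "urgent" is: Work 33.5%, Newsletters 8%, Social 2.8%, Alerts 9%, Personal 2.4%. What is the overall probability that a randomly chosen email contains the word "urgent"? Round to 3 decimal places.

0.111

With a uniform prior (1/5 each), posterior ∝ likelihood:
  Work: 0.335
  Newsletters: 0.08
  Social: 0.028
  Alerts: 0.09
  Personal: 0.024
P(urgent-flag) = (1/5) × (0.335 + 0.08 + 0.028 + 0.09 + 0.024) = 0.557/5 ≈ 0.111.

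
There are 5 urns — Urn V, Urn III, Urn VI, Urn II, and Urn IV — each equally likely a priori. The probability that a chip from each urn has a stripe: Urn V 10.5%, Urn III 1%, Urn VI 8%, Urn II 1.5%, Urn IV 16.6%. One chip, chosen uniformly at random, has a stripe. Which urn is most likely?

Urn IV

With a uniform prior (1/5 each), posterior ∝ likelihood:
  Urn V: 0.105
  Urn III: 0.01
  Urn VI: 0.08
  Urn II: 0.015
  Urn IV: 0.166
Sum = 0.376.
Largest term belongs to Urn IV, so Urn IV is most probable.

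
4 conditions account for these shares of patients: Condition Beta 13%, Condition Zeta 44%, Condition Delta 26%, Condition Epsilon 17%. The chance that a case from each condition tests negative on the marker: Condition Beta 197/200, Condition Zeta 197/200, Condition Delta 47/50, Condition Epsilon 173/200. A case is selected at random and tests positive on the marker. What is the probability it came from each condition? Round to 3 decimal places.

Condition Beta 0.041, Condition Zeta 0.140, Condition Delta 0.331, Condition Epsilon 0.487

Taking complements, P(marker-positive | each) = Condition Beta 0.015, Condition Zeta 0.015, Condition Delta 0.06, Condition Epsilon 0.135.
Prior × likelihood for each hypothesis:
  Condition Beta: 0.13 × 0.015 = 0.00195
  Condition Zeta: 0.44 × 0.015 = 0.0066
  Condition Delta: 0.26 × 0.06 = 0.0156
  Condition Epsilon: 0.17 × 0.135 = 0.02295
Sum = 0.0471.
P(Condition Beta | marker-positive) = 0.00195/0.0471 ≈ 0.041
P(Condition Zeta | marker-positive) = 0.0066/0.0471 ≈ 0.140
P(Condition Delta | marker-positive) = 0.0156/0.0471 ≈ 0.331
P(Condition Epsilon | marker-positive) = 0.02295/0.0471 ≈ 0.487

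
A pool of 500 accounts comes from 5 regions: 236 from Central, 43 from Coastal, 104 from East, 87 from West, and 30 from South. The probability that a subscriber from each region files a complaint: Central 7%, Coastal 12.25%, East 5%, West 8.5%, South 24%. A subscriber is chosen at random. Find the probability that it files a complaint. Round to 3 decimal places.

0.083

Unnormalized posteriors (prior × likelihood):
  Central: 0.472 × 0.07 = 0.03304
  Coastal: 0.086 × 0.1225 = 0.010535
  East: 0.208 × 0.05 = 0.0104
  West: 0.174 × 0.085 = 0.01479
  South: 0.06 × 0.24 = 0.0144
P(complaint) = 0.03304 + 0.010535 + 0.0104 + 0.01479 + 0.0144 = 0.083165 → 0.083.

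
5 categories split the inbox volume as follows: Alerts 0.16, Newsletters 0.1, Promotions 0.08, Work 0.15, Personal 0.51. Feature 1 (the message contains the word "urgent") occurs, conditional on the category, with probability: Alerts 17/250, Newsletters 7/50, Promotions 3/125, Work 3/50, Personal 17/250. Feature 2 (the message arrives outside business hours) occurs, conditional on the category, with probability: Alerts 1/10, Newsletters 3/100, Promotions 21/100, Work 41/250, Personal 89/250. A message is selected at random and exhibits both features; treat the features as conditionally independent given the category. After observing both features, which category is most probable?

Personal

Prior × likelihood for each hypothesis:
  Alerts: 0.16 × 0.068 × 0.1 = 0.001088
  Newsletters: 0.1 × 0.14 × 0.03 = 0.00042
  Promotions: 0.08 × 0.024 × 0.21 = 0.0004032
  Work: 0.15 × 0.06 × 0.164 = 0.001476
  Personal: 0.51 × 0.068 × 0.356 = 0.01234608
Total = 0.01573328.
Largest term belongs to Personal, so Personal is most probable.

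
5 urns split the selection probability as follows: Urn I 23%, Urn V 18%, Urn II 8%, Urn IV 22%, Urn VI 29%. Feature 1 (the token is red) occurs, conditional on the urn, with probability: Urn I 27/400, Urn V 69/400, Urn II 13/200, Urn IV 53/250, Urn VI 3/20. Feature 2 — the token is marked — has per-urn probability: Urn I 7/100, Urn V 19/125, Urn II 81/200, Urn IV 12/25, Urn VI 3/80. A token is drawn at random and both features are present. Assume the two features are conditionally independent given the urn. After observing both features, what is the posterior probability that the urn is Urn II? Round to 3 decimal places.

0.066

By Bayes' rule, posterior ∝ prior × likelihood:
  Urn I: 0.23 × 0.0675 × 0.07 = 0.00108675
  Urn V: 0.18 × 0.1725 × 0.152 = 0.0047196
  Urn II: 0.08 × 0.065 × 0.405 = 0.002106
  Urn IV: 0.22 × 0.212 × 0.48 = 0.0223872
  Urn VI: 0.29 × 0.15 × 0.0375 = 0.00163125
Total = 0.0319308.
P(Urn II | evidence) = 0.002106 / 0.0319308 ≈ 0.066.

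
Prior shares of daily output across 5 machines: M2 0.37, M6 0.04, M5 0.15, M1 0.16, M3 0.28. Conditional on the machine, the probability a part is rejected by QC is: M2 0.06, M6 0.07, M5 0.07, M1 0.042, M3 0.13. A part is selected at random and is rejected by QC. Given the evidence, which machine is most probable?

M3

Compute prior × likelihood for every hypothesis:
  M2: 0.37 × 0.06 = 0.0222
  M6: 0.04 × 0.07 = 0.0028
  M5: 0.15 × 0.07 = 0.0105
  M1: 0.16 × 0.042 = 0.00672
  M3: 0.28 × 0.13 = 0.0364
Sum = 0.07862.
Largest term belongs to M3, so M3 is most probable.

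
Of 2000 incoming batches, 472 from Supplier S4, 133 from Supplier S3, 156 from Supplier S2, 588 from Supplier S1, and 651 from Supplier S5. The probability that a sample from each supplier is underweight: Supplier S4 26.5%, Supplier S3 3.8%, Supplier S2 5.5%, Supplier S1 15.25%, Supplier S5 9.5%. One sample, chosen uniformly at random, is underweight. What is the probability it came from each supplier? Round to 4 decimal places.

Unnormalized posteriors (prior × likelihood):
  Supplier S4: 0.236 × 0.265 = 0.06254
  Supplier S3: 0.0665 × 0.038 = 0.002527
  Supplier S2: 0.078 × 0.055 = 0.00429
  Supplier S1: 0.294 × 0.1525 = 0.044835
  Supplier S5: 0.3255 × 0.095 = 0.0309225
Normalizing constant = 0.1451145.
P(Supplier S4 | underweight) = 0.06254/0.1451145 ≈ 0.4310
P(Supplier S3 | underweight) = 0.002527/0.1451145 ≈ 0.0174
P(Supplier S2 | underweight) = 0.00429/0.1451145 ≈ 0.0296
P(Supplier S1 | underweight) = 0.044835/0.1451145 ≈ 0.3090
P(Supplier S5 | underweight) = 0.0309225/0.1451145 ≈ 0.2131

Supplier S4 0.4310, Supplier S3 0.0174, Supplier S2 0.0296, Supplier S1 0.3090, Supplier S5 0.2131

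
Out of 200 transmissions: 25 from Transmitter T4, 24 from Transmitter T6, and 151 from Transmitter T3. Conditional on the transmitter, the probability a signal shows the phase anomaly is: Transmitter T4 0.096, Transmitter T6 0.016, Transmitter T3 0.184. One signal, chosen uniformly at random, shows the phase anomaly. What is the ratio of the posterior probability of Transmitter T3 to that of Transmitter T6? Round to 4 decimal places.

72.3542

By Bayes' rule, posterior ∝ prior × likelihood:
  Transmitter T4: 0.125 × 0.096 = 0.012
  Transmitter T6: 0.12 × 0.016 = 0.00192
  Transmitter T3: 0.755 × 0.184 = 0.13892
Total = 0.15284.
The ratio is 0.13892 / 0.00192 (the normalizer cancels) = 72.3542.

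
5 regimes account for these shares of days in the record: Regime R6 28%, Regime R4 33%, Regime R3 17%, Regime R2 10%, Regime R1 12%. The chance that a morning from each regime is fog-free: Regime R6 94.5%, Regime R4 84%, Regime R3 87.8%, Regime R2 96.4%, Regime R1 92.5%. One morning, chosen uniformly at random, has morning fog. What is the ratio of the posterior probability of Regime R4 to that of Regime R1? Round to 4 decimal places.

5.8667

Taking complements, P(fog | each) = Regime R6 0.055, Regime R4 0.16, Regime R3 0.122, Regime R2 0.036, Regime R1 0.075.
By Bayes' rule, posterior ∝ prior × likelihood:
  Regime R6: 0.28 × 0.055 = 0.0154
  Regime R4: 0.33 × 0.16 = 0.0528
  Regime R3: 0.17 × 0.122 = 0.02074
  Regime R2: 0.1 × 0.036 = 0.0036
  Regime R1: 0.12 × 0.075 = 0.009
Normalizing constant = 0.10154.
The ratio is 0.0528 / 0.009 (the normalizer cancels) = 5.8667.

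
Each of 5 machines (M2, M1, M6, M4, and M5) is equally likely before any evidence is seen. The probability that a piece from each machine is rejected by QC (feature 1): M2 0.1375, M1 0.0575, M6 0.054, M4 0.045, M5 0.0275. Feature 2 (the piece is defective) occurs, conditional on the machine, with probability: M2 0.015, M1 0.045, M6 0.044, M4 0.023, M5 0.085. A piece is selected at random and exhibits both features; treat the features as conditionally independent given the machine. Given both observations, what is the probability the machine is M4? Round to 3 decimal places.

Since the prior is uniform, the posterior is proportional to the likelihood:
  M2: 0.1375 × 0.015 = 0.0020625
  M1: 0.0575 × 0.045 = 0.0025875
  M6: 0.054 × 0.044 = 0.002376
  M4: 0.045 × 0.023 = 0.001035
  M5: 0.0275 × 0.085 = 0.0023375
Total = 0.0103985.
P(M4 | evidence) = 0.001035 / 0.0103985 ≈ 0.100.

0.100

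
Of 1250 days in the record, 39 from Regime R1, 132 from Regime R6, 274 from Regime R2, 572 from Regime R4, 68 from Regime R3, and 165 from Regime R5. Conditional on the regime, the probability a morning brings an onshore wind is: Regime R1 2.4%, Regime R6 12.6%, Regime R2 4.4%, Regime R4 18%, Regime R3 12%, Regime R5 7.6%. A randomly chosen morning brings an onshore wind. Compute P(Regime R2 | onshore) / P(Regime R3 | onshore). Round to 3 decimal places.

Unnormalized posteriors (prior × likelihood):
  Regime R1: 0.0312 × 0.024 = 0.0007488
  Regime R6: 0.1056 × 0.126 = 0.0133056
  Regime R2: 0.2192 × 0.044 = 0.0096448
  Regime R4: 0.4576 × 0.18 = 0.082368
  Regime R3: 0.0544 × 0.12 = 0.006528
  Regime R5: 0.132 × 0.076 = 0.010032
Total = 0.1226272.
The ratio is 0.0096448 / 0.006528 (the normalizer cancels) = 1.477.

1.477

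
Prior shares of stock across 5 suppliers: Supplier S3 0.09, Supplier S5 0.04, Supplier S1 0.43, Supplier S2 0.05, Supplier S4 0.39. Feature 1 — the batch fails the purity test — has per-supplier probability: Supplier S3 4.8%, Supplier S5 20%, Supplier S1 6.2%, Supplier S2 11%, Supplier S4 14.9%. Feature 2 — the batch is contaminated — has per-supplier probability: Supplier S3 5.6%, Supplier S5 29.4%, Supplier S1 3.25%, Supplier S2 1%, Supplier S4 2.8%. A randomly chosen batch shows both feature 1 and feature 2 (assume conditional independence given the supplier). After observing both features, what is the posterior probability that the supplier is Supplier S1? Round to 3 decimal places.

Prior × likelihood for each hypothesis:
  Supplier S3: 0.09 × 0.048 × 0.056 = 0.00024192
  Supplier S5: 0.04 × 0.2 × 0.294 = 0.002352
  Supplier S1: 0.43 × 0.062 × 0.0325 = 0.00086645
  Supplier S2: 0.05 × 0.11 × 0.01 = 0.000055
  Supplier S4: 0.39 × 0.149 × 0.028 = 0.00162708
Total = 0.00514245.
P(Supplier S1 | evidence) = 0.00086645 / 0.00514245 ≈ 0.168.

0.168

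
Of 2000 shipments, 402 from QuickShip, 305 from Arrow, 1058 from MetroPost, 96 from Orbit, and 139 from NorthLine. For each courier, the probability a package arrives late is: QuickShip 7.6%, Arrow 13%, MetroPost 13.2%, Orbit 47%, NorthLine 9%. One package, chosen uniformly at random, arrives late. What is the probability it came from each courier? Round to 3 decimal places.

QuickShip 0.114, Arrow 0.148, MetroPost 0.522, Orbit 0.169, NorthLine 0.047

Compute prior × likelihood for every hypothesis:
  QuickShip: 0.201 × 0.076 = 0.015276
  Arrow: 0.1525 × 0.13 = 0.019825
  MetroPost: 0.529 × 0.132 = 0.069828
  Orbit: 0.048 × 0.47 = 0.02256
  NorthLine: 0.0695 × 0.09 = 0.006255
Sum = 0.133744.
P(QuickShip | late) = 0.015276/0.133744 ≈ 0.114
P(Arrow | late) = 0.019825/0.133744 ≈ 0.148
P(MetroPost | late) = 0.069828/0.133744 ≈ 0.522
P(Orbit | late) = 0.02256/0.133744 ≈ 0.169
P(NorthLine | late) = 0.006255/0.133744 ≈ 0.047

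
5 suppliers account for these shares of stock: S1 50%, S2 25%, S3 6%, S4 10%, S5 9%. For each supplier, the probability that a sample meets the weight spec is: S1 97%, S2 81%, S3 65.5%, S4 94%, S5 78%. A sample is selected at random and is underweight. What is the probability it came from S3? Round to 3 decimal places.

0.190

Taking complements, P(underweight | each) = S1 0.03, S2 0.19, S3 0.345, S4 0.06, S5 0.22.
Unnormalized posteriors (prior × likelihood):
  S1: 0.5 × 0.03 = 0.015
  S2: 0.25 × 0.19 = 0.0475
  S3: 0.06 × 0.345 = 0.0207
  S4: 0.1 × 0.06 = 0.006
  S5: 0.09 × 0.22 = 0.0198
Sum = 0.109.
P(S3 | evidence) = 0.0207 / 0.109 ≈ 0.190.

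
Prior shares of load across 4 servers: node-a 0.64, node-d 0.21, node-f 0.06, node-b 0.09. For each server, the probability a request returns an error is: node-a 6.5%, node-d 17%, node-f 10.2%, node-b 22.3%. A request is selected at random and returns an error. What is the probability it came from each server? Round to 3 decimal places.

node-a 0.402, node-d 0.345, node-f 0.059, node-b 0.194

Prior × likelihood for each hypothesis:
  node-a: 0.64 × 0.065 = 0.0416
  node-d: 0.21 × 0.17 = 0.0357
  node-f: 0.06 × 0.102 = 0.00612
  node-b: 0.09 × 0.223 = 0.02007
Normalizing constant = 0.10349.
P(node-a | error) = 0.0416/0.10349 ≈ 0.402
P(node-d | error) = 0.0357/0.10349 ≈ 0.345
P(node-f | error) = 0.00612/0.10349 ≈ 0.059
P(node-b | error) = 0.02007/0.10349 ≈ 0.194
(Check: 0.402+0.345+0.059+0.194 = 1.000.)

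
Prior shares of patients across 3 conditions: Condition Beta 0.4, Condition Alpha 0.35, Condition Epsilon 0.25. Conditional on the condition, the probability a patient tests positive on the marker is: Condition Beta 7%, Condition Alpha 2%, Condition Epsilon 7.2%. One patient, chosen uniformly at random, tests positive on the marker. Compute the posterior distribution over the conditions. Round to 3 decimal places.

Unnormalized posteriors (prior × likelihood):
  Condition Beta: 0.4 × 0.07 = 0.028
  Condition Alpha: 0.35 × 0.02 = 0.007
  Condition Epsilon: 0.25 × 0.072 = 0.018
Normalizing constant = 0.053.
P(Condition Beta | marker-positive) = 0.028/0.053 ≈ 0.528
P(Condition Alpha | marker-positive) = 0.007/0.053 ≈ 0.132
P(Condition Epsilon | marker-positive) = 0.018/0.053 ≈ 0.340

Condition Beta 0.528, Condition Alpha 0.132, Condition Epsilon 0.340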